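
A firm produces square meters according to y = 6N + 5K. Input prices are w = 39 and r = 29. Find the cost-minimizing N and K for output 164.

N* = 0, K* = 32.8

The inputs are perfect substitutes, so the firm uses whichever has the lower cost per unit of output.
Cost per unit of output via N is w/6 = 6.5; via K it is r/5 = 5.8. K is cheaper.
Producing y = 164 with K alone: N = 0, K = 32.8.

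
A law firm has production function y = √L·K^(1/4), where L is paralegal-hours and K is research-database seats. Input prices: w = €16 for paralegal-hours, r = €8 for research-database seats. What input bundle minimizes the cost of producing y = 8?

Cost minimization requires the marginal rate of technical substitution to equal the input-price ratio: MP_L/MP_K = w/r.
Here MP_L/MP_K = (1/2)·(K/L)/(1/4) = 2·(K/L). Setting this equal to 16/8 = 2 gives K = L.
Substituting into y = 8: L^(1/2)·(L)^(1/4) = 8.
Solving, L = 16 and K = 16.

L* = 16, K* = 16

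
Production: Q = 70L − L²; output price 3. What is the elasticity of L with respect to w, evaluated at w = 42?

ε = -0.25

From P·MP_L = w with MP_L = 70 − 2L, labor demand is L(w) = (70 − w/3)/2.
dL/dw = −1/(6) = -1/6.
At w = 42, L = 28, so ε = (dL/dw)·(w/L) = (-1/6)·(42/28) = -0.25.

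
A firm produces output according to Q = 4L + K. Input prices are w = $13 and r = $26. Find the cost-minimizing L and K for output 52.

L* = 13, K* = 0

The inputs are perfect substitutes, so the firm uses whichever has the lower cost per unit of output.
Cost per unit of output via L is 3.25; via K it is 26. L is cheaper.
Producing Q = 52 with L alone: L = 13, K = 0.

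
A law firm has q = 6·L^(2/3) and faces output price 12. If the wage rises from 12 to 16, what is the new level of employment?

L* = 27

From P·MP_L = w with MP_L = 4·L^(-1/3), the labor demand is L(w) = (48/w)^(3).
At w = 12: L = 64. At w = 16: L = 27.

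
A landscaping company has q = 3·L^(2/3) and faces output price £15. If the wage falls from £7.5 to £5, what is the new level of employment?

From P·MP_L = w with MP_L = 2·L^(-1/3), the labor demand is L(w) = (30/w)^(3).
At w = 7.5: L = 64. At w = 5: L = 216.

L* = 216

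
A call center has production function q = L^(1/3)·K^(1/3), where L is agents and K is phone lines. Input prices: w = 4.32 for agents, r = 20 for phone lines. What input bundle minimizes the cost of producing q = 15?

L* = 125, K* = 27

Cost minimization requires the marginal rate of technical substitution to equal the input-price ratio: MP_L/MP_K = w/r.
Here MP_L/MP_K = (1/3)·(K/L)/(1/3) = (K/L). Setting this equal to 4.32/20 = 0.216 gives K = 0.216L.
Substituting into q = 15: L^(1/3)·(0.216L)^(1/3) = 15.
Solving, L = 125 and K = 27.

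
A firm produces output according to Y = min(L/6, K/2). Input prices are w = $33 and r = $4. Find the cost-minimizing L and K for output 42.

L* = 252, K* = 84

With a fixed-proportions technology, the cost-minimizing bundle uses no slack in either input: L/6 = K/2 = Y.
So L = 6·42 = 252 and K = 2·42 = 84.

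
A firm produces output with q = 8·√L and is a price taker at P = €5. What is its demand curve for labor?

L(w) = 400/w²

MP_L = (1/2)·8·L^(-1/2) = 4·L^(-1/2).
Setting P·MP_L = w: 20·L^(-1/2) = w.
Solving for L: L^(-1/2) = w/20, so L = (20/w)^(2).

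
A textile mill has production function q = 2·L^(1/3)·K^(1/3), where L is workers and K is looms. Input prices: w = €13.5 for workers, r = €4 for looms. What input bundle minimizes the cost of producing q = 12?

L* = 8, K* = 27

Cost minimization requires the marginal rate of technical substitution to equal the input-price ratio: MP_L/MP_K = w/r.
Here MP_L/MP_K = (1/3)·(K/L)/(1/3) = (K/L). Setting this equal to 13.5/4 = 3.375 gives K = 3.375L.
Substituting into q = 12: 2·L^(1/3)·(3.375L)^(1/3) = 12.
Solving, L = 8 and K = 27.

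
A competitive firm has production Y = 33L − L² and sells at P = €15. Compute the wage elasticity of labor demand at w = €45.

From P·MP_L = w with MP_L = 33 − 2L, labor demand is L(w) = (33 − w/15)/2.
dL/dw = −1/(30) = -1/30.
At w = 45, L = 15, so ε = (dL/dw)·(w/L) = (-1/30)·(45/15) = -0.1.

ε = -0.1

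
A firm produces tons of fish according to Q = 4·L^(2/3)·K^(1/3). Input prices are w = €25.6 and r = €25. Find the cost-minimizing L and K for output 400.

Cost minimization requires the marginal rate of technical substitution to equal the input-price ratio: MP_L/MP_K = w/r.
Here MP_L/MP_K = (2/3)·(K/L)/(1/3) = 2·(K/L). Setting this equal to 25.6/25 = 1.024 gives K = 0.512L.
Substituting into Q = 400: 4·L^(2/3)·(0.512L)^(1/3) = 400.
Solving, L = 125 and K = 64.

L* = 125, K* = 64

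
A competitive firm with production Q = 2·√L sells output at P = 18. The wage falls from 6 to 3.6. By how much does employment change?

ΔL = 16

From P·MP_L = w with MP_L = L^(-1/2), the labor demand is L(w) = (18/w)^(2).
At w = 6: L = 9. At w = 3.6: L = 25.
ΔL = 25 − 9 = 16.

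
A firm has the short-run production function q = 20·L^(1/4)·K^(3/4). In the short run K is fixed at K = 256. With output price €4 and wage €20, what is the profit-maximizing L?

With K = 256, MP_L = (1/4)·20·L^(-3/4)·256^(3/4) = 320·L^(-3/4).
Profit maximization for a price taker requires P·MP_L = w: 4·320·L^(-3/4) = 20.
So L^(-3/4) = 0.015625, which gives L = 256.

L* = 256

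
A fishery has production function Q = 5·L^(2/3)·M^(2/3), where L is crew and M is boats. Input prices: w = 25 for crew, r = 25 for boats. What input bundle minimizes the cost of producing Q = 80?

L* = 8, M* = 8

Cost minimization requires the marginal rate of technical substitution to equal the input-price ratio: MP_L/MP_M = w/r.
Here MP_L/MP_M = (2/3)·(M/L)/(2/3) = (M/L). Setting this equal to 25/25 = 1 gives M = L.
Substituting into Q = 80: 5·L^(2/3)·(L)^(2/3) = 80.
Solving, L = 8 and M = 8.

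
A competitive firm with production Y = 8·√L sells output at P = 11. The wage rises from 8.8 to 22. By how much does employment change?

ΔL = -21

From P·MP_L = w with MP_L = 4·L^(-1/2), the labor demand is L(w) = (44/w)^(2).
At w = 8.8: L = 25. At w = 22: L = 4.
ΔL = 4 − 25 = -21.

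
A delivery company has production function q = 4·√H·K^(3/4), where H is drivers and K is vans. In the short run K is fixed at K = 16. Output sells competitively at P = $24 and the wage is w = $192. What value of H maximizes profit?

H* = 4

With K = 16, MP_H = (1/2)·4·H^(-1/2)·16^(3/4) = 16·H^(-1/2).
Profit maximization for a price taker requires P·MP_H = w: 24·16·H^(-1/2) = 192.
So H^(-1/2) = 0.5, which gives H = 4.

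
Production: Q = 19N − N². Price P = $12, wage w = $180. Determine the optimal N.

The marginal product of N is MP_N = 19 − 2N.
A price-taking firm hires until the value of the marginal product equals the wage: P·MP_N = w, so 12·(19 − 2N) = 180.
Then 19 − 2N = 15, giving N = 2.

N* = 2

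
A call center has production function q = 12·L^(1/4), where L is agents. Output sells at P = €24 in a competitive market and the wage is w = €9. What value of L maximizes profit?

L* = 16

MP_L = (1/4)·12·L^(-3/4) = 3·L^(-3/4).
Profit maximization for a price taker requires P·MP_L = w: 24·3·L^(-3/4) = 9.
So L^(-3/4) = 0.125, which gives L = 16.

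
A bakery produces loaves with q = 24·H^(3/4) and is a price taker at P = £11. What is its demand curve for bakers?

H(w) = (198/w)^(4)

MP_H = (3/4)·24·H^(-1/4) = 18·H^(-1/4).
Setting P·MP_H = w: 198·H^(-1/4) = w.
Solving for H: H^(-1/4) = w/198, so H = (198/w)^(4).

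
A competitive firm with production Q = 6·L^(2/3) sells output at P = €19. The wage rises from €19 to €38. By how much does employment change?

ΔL = -56

From P·MP_L = w with MP_L = 4·L^(-1/3), the labor demand is L(w) = (76/w)^(3).
At w = 19: L = 64. At w = 38: L = 8.
ΔL = 8 − 64 = -56.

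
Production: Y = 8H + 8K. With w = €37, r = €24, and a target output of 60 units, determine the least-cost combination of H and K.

The inputs are perfect substitutes, so the firm uses whichever has the lower cost per unit of output.
Cost per unit of output via H is w/8 = 4.625; via K it is r/8 = 3. K is cheaper.
Producing Y = 60 with K alone: H = 0, K = 7.5.

H* = 0, K* = 7.5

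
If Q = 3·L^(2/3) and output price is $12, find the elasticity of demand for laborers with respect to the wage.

MP_L = (2/3)·3·L^(-1/3), so P·MP_L = w gives 24·L^(-1/3) = w.
Solving, L(w) = (24/w)^(3). This is a constant-elasticity form: L ∝ w^(−3), so ε = −3.

ε = -3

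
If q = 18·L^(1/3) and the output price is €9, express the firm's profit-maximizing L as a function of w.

L(w) = (54/w)^(3/2)

MP_L = (1/3)·18·L^(-2/3) = 6·L^(-2/3).
Setting P·MP_L = w: 54·L^(-2/3) = w.
Solving for L: L^(-2/3) = w/54, so L = (54/w)^(3/2).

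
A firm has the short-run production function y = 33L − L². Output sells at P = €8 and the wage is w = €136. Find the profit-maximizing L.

L* = 8

The marginal product of L is MP_L = 33 − 2L.
A price-taking firm hires until the value of the marginal product equals the wage: P·MP_L = w, so 8·(33 − 2L) = 136.
Then 33 − 2L = 17, giving L = 8.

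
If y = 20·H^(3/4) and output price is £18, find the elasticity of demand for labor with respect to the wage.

MP_H = (3/4)·20·H^(-1/4), so P·MP_H = w gives 270·H^(-1/4) = w.
Solving, H(w) = (270/w)^(4). This is a constant-elasticity form: H ∝ w^(−4), so ε = −4.

ε = -4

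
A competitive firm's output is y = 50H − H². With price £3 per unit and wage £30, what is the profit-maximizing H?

H* = 20

The marginal product of H is MP_H = 50 − 2H.
A price-taking firm hires until the value of the marginal product equals the wage: P·MP_H = w, so 3·(50 − 2H) = 30.
Then 50 − 2H = 10, giving H = 20.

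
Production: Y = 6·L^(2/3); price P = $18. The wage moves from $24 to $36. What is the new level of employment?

From P·MP_L = w with MP_L = 4·L^(-1/3), the labor demand is L(w) = (72/w)^(3).
At w = 24: L = 27. At w = 36: L = 8.

L* = 8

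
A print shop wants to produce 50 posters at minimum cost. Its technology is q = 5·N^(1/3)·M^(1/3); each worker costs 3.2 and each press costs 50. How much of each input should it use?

Cost minimization requires the marginal rate of technical substitution to equal the input-price ratio: MP_N/MP_M = w/r.
Here MP_N/MP_M = (1/3)·(M/N)/(1/3) = (M/N). Setting this equal to 3.2/50 = 0.064 gives M = 0.064N.
Substituting into q = 50: 5·N^(1/3)·(0.064N)^(1/3) = 50.
Solving, N = 125 and M = 8.

N* = 125, M* = 8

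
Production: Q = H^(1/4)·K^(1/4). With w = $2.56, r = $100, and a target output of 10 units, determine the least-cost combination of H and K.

H* = 625, K* = 16

Cost minimization requires the marginal rate of technical substitution to equal the input-price ratio: MP_H/MP_K = w/r.
Here MP_H/MP_K = (1/4)·(K/H)/(1/4) = (K/H). Setting this equal to 2.56/100 = 0.0256 gives K = 0.0256H.
Substituting into Q = 10: H^(1/4)·(0.0256H)^(1/4) = 10.
Solving, H = 625 and K = 16.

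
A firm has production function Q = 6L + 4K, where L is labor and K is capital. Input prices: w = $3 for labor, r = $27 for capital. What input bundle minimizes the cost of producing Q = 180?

L* = 30, K* = 0

The inputs are perfect substitutes, so the firm uses whichever has the lower cost per unit of output.
Cost per unit of output via L is w/6 = 0.5; via K it is r/4 = 6.75. L is cheaper.
Producing Q = 180 with L alone: L = 30, K = 0.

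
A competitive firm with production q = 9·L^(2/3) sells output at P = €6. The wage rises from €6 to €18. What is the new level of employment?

From P·MP_L = w with MP_L = 6·L^(-1/3), the labor demand is L(w) = (36/w)^(3).
At w = 6: L = 216. At w = 18: L = 8.

L* = 8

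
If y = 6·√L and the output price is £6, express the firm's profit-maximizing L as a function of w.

MP_L = (1/2)·6·L^(-1/2) = 3·L^(-1/2).
Setting P·MP_L = w: 18·L^(-1/2) = w.
Solving for L: L^(-1/2) = w/18, so L = (18/w)^(2).

L(w) = 324/w²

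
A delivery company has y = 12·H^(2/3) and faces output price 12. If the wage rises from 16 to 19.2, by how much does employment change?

ΔH = -91

From P·MP_H = w with MP_H = 8·H^(-1/3), the labor demand is H(w) = (96/w)^(3).
At w = 16: H = 216. At w = 19.2: H = 125.
ΔH = 125 − 216 = -91.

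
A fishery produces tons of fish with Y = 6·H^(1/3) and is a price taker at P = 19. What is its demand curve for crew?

H(w) = (38/w)^(3/2)

MP_H = (1/3)·6·H^(-2/3) = 2·H^(-2/3).
Setting P·MP_H = w: 38·H^(-2/3) = w.
Solving for H: H^(-2/3) = w/38, so H = (38/w)^(3/2).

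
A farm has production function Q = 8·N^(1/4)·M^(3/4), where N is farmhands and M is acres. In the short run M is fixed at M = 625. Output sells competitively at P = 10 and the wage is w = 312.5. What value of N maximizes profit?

With M = 625, MP_N = (1/4)·8·N^(-3/4)·625^(3/4) = 250·N^(-3/4).
Profit maximization for a price taker requires P·MP_N = w: 10·250·N^(-3/4) = 312.5.
So N^(-3/4) = 0.125, which gives N = 16.

N* = 16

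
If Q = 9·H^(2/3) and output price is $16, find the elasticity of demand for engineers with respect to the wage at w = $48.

MP_H = (2/3)·9·H^(-1/3), so P·MP_H = w gives 96·H^(-1/3) = w.
Solving, H(w) = (96/w)^(3). This is a constant-elasticity form: H ∝ w^(−3), so ε = −3.

ε = -3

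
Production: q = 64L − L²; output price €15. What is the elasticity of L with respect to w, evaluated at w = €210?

From P·MP_L = w with MP_L = 64 − 2L, labor demand is L(w) = (64 − w/15)/2.
dL/dw = −1/(30) = -1/30.
At w = 210, L = 25, so ε = (dL/dw)·(w/L) = (-1/30)·(210/25) = -0.28.

ε = -0.28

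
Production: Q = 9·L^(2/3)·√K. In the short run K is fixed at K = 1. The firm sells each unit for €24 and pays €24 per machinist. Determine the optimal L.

With K = 1, MP_L = (2/3)·9·L^(-1/3)·1^(1/2) = 6·L^(-1/3).
Profit maximization for a price taker requires P·MP_L = w: 24·6·L^(-1/3) = 24.
So L^(-1/3) = 1/6, which gives L = 216.

L* = 216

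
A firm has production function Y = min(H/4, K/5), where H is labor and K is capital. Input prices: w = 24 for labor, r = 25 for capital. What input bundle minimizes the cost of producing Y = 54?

H* = 216, K* = 270

With a fixed-proportions technology, the cost-minimizing bundle uses no slack in either input: H/4 = K/5 = Y.
So H = 4·54 = 216 and K = 5·54 = 270.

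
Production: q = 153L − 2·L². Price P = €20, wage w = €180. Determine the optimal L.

L* = 36

The marginal product of L is MP_L = 153 − 4L.
A price-taking firm hires until the value of the marginal product equals the wage: P·MP_L = w, so 20·(153 − 4L) = 180.
Then 153 − 4L = 9, giving L = 36.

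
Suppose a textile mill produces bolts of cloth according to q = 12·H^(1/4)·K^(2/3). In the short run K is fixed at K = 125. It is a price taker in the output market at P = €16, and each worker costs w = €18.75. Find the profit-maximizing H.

H* = 256

With K = 125, MP_H = (1/4)·12·H^(-3/4)·125^(2/3) = 75·H^(-3/4).
Profit maximization for a price taker requires P·MP_H = w: 16·75·H^(-3/4) = 18.75.
So H^(-3/4) = 0.015625, which gives H = 256.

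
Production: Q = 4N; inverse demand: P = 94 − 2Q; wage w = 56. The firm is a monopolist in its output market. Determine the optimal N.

Marginal revenue from the inverse demand is MR = 94 − 4Q.
The marginal product is MP_N = 4.
A monopolist hires until marginal revenue product equals the wage: MR·MP_N = w.
(94 − 16N)·4 = 56, so N = 5.

N* = 5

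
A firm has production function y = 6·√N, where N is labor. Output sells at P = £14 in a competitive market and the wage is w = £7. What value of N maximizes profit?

MP_N = (1/2)·6·N^(-1/2) = 3·N^(-1/2).
Profit maximization for a price taker requires P·MP_N = w: 14·3·N^(-1/2) = 7.
So N^(-1/2) = 1/6, which gives N = 36.

N* = 36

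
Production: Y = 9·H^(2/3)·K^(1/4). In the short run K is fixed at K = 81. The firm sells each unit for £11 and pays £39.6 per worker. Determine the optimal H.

With K = 81, MP_H = (2/3)·9·H^(-1/3)·81^(1/4) = 18·H^(-1/3).
Profit maximization for a price taker requires P·MP_H = w: 11·18·H^(-1/3) = 39.6.
So H^(-1/3) = 0.2, which gives H = 125.

H* = 125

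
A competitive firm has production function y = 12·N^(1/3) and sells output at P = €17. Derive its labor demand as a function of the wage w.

N(w) = (68/w)^(3/2)

MP_N = (1/3)·12·N^(-2/3) = 4·N^(-2/3).
Setting P·MP_N = w: 68·N^(-2/3) = w.
Solving for N: N^(-2/3) = w/68, so N = (68/w)^(3/2).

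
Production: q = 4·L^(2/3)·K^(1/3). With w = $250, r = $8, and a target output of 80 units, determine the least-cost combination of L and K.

Cost minimization requires the marginal rate of technical substitution to equal the input-price ratio: MP_L/MP_K = w/r.
Here MP_L/MP_K = (2/3)·(K/L)/(1/3) = 2·(K/L). Setting this equal to 250/8 = 31.25 gives K = 15.625L.
Substituting into q = 80: 4·L^(2/3)·(15.625L)^(1/3) = 80.
Solving, L = 8 and K = 125.

L* = 8, K* = 125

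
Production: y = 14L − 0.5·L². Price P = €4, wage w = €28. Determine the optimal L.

L* = 7

The marginal product of L is MP_L = 14 − L.
A price-taking firm hires until the value of the marginal product equals the wage: P·MP_L = w, so 4·(14 − L) = 28.
Then 14 − L = 7, giving L = 7.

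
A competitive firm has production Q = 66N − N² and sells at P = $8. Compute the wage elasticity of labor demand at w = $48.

From P·MP_N = w with MP_N = 66 − 2N, labor demand is N(w) = (66 − w/8)/2.
dN/dw = −1/(16) = -0.0625.
At w = 48, N = 30, so ε = (dN/dw)·(w/N) = (-0.0625)·(48/30) = -0.1.

ε = -0.1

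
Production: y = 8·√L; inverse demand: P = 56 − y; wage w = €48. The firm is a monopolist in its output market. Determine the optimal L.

Marginal revenue from the inverse demand is MR = 56 − 2y.
The marginal product is MP_L = 4·L^(-1/2).
A monopolist hires until marginal revenue product equals the wage: MR·MP_L = w.
At L, y = 8·√L. Substituting and solving: (56 − 16·√L)·4·L^(-1/2) = 48 gives L = 4.

L* = 4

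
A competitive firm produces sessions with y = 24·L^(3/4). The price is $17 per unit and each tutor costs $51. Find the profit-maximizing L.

L* = 1296

MP_L = (3/4)·24·L^(-1/4) = 18·L^(-1/4).
Profit maximization for a price taker requires P·MP_L = w: 17·18·L^(-1/4) = 51.
So L^(-1/4) = 1/6, which gives L = 1296.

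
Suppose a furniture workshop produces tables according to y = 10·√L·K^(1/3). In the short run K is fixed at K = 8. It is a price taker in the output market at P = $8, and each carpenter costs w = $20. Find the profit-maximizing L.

With K = 8, MP_L = (1/2)·10·L^(-1/2)·8^(1/3) = 10·L^(-1/2).
Profit maximization for a price taker requires P·MP_L = w: 8·10·L^(-1/2) = 20.
So L^(-1/2) = 0.25, which gives L = 16.

L* = 16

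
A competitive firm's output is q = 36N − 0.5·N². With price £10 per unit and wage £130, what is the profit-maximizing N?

N* = 23

The marginal product of N is MP_N = 36 − N.
A price-taking firm hires until the value of the marginal product equals the wage: P·MP_N = w, so 10·(36 − N) = 130.
Then 36 − N = 13, giving N = 23.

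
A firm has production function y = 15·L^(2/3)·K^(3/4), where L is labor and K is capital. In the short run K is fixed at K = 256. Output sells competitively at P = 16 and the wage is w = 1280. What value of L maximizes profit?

With K = 256, MP_L = (2/3)·15·L^(-1/3)·256^(3/4) = 640·L^(-1/3).
Profit maximization for a price taker requires P·MP_L = w: 16·640·L^(-1/3) = 1280.
So L^(-1/3) = 0.125, which gives L = 512.

L* = 512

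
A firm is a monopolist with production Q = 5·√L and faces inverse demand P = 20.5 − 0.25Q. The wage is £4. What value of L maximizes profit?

L* = 25

Marginal revenue from the inverse demand is MR = 20.5 − 0.5Q.
The marginal product is MP_L = 2.5·L^(-1/2).
A monopolist hires until marginal revenue product equals the wage: MR·MP_L = w.
At L, Q = 5·√L. Substituting and solving: (20.5 − 2.5·√L)·2.5·L^(-1/2) = 4 gives L = 25.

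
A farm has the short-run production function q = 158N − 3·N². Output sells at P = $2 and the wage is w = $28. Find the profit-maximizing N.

The marginal product of N is MP_N = 158 − 6N.
A price-taking firm hires until the value of the marginal product equals the wage: P·MP_N = w, so 2·(158 − 6N) = 28.
Then 158 − 6N = 14, giving N = 24.

N* = 24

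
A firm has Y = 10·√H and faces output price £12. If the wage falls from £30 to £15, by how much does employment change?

From P·MP_H = w with MP_H = 5·H^(-1/2), the labor demand is H(w) = (60/w)^(2).
At w = 30: H = 4. At w = 15: H = 16.
ΔH = 16 − 4 = 12.

ΔH = 12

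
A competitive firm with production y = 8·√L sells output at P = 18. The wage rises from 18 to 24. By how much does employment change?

From P·MP_L = w with MP_L = 4·L^(-1/2), the labor demand is L(w) = (72/w)^(2).
At w = 18: L = 16. At w = 24: L = 9.
ΔL = 9 − 16 = -7.

ΔL = -7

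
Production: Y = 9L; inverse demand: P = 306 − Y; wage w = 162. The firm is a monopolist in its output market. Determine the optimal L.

L* = 16

Marginal revenue from the inverse demand is MR = 306 − 2Y.
The marginal product is MP_L = 9.
A monopolist hires until marginal revenue product equals the wage: MR·MP_L = w.
(306 − 18L)·9 = 162, so L = 16.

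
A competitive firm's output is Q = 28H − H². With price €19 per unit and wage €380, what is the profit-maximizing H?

The marginal product of H is MP_H = 28 − 2H.
A price-taking firm hires until the value of the marginal product equals the wage: P·MP_H = w, so 19·(28 − 2H) = 380.
Then 28 − 2H = 20, giving H = 4.

H* = 4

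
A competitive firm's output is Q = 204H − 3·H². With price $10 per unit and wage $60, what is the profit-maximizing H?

The marginal product of H is MP_H = 204 − 6H.
A price-taking firm hires until the value of the marginal product equals the wage: P·MP_H = w, so 10·(204 − 6H) = 60.
Then 204 − 6H = 6, giving H = 33.

H* = 33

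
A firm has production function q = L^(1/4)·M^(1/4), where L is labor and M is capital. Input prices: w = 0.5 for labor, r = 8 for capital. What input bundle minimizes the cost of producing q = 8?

L* = 256, M* = 16

Cost minimization requires the marginal rate of technical substitution to equal the input-price ratio: MP_L/MP_M = w/r.
Here MP_L/MP_M = (1/4)·(M/L)/(1/4) = (M/L). Setting this equal to 0.5/8 = 0.0625 gives M = 0.0625L.
Substituting into q = 8: L^(1/4)·(0.0625L)^(1/4) = 8.
Solving, L = 256 and M = 16.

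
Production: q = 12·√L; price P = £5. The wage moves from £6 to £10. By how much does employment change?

From P·MP_L = w with MP_L = 6·L^(-1/2), the labor demand is L(w) = (30/w)^(2).
At w = 6: L = 25. At w = 10: L = 9.
ΔL = 9 − 25 = -16.

ΔL = -16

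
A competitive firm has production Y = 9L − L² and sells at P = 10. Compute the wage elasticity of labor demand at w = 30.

ε = -0.5

From P·MP_L = w with MP_L = 9 − 2L, labor demand is L(w) = (9 − w/10)/2.
dL/dw = −1/(20) = -0.05.
At w = 30, L = 3, so ε = (dL/dw)·(w/L) = (-0.05)·(30/3) = -0.5.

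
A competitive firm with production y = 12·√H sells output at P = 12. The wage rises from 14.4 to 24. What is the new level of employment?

H* = 9

From P·MP_H = w with MP_H = 6·H^(-1/2), the labor demand is H(w) = (72/w)^(2).
At w = 14.4: H = 25. At w = 24: H = 9.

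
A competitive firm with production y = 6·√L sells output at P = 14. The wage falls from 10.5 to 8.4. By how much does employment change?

From P·MP_L = w with MP_L = 3·L^(-1/2), the labor demand is L(w) = (42/w)^(2).
At w = 10.5: L = 16. At w = 8.4: L = 25.
ΔL = 25 − 16 = 9.

ΔL = 9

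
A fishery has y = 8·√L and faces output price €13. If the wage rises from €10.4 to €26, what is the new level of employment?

From P·MP_L = w with MP_L = 4·L^(-1/2), the labor demand is L(w) = (52/w)^(2).
At w = 10.4: L = 25. At w = 26: L = 4.

L* = 4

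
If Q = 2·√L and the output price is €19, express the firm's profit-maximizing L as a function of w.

MP_L = (1/2)·2·L^(-1/2) = L^(-1/2).
Setting P·MP_L = w: 19·L^(-1/2) = w.
Solving for L: L^(-1/2) = w/19, so L = (19/w)^(2).

L(w) = 361/w²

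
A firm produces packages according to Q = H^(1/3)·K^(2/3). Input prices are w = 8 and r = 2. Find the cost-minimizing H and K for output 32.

H* = 8, K* = 64

Cost minimization requires the marginal rate of technical substitution to equal the input-price ratio: MP_H/MP_K = w/r.
Here MP_H/MP_K = (1/3)·(K/H)/(2/3) = 0.5·(K/H). Setting this equal to 8/2 = 4 gives K = 8H.
Substituting into Q = 32: H^(1/3)·(8H)^(2/3) = 32.
Solving, H = 8 and K = 64.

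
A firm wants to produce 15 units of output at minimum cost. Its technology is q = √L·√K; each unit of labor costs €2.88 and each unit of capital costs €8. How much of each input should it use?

Cost minimization requires the marginal rate of technical substitution to equal the input-price ratio: MP_L/MP_K = w/r.
Here MP_L/MP_K = (1/2)·(K/L)/(1/2) = (K/L). Setting this equal to 2.88/8 = 0.36 gives K = 0.36L.
Substituting into q = 15: L^(1/2)·(0.36L)^(1/2) = 15.
Solving, L = 25 and K = 9.

L* = 25, K* = 9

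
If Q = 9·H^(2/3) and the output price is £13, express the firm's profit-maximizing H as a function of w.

MP_H = (2/3)·9·H^(-1/3) = 6·H^(-1/3).
Setting P·MP_H = w: 78·H^(-1/3) = w.
Solving for H: H^(-1/3) = w/78, so H = (78/w)^(3).

H(w) = 474552/w³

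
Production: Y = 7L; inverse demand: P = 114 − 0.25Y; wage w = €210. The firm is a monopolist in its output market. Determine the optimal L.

Marginal revenue from the inverse demand is MR = 114 − 0.5Y.
The marginal product is MP_L = 7.
A monopolist hires until marginal revenue product equals the wage: MR·MP_L = w.
(114 − 3.5L)·7 = 210, so L = 24.

L* = 24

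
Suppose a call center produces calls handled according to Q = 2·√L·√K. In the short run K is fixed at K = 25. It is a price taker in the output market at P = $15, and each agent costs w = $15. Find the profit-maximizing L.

L* = 25

With K = 25, MP_L = (1/2)·2·L^(-1/2)·25^(1/2) = 5·L^(-1/2).
Profit maximization for a price taker requires P·MP_L = w: 15·5·L^(-1/2) = 15.
So L^(-1/2) = 0.2, which gives L = 25.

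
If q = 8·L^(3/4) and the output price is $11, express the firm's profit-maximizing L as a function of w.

MP_L = (3/4)·8·L^(-1/4) = 6·L^(-1/4).
Setting P·MP_L = w: 66·L^(-1/4) = w.
Solving for L: L^(-1/4) = w/66, so L = (66/w)^(4).

L(w) = (66/w)^(4)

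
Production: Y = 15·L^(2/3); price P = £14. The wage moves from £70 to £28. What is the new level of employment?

L* = 125

From P·MP_L = w with MP_L = 10·L^(-1/3), the labor demand is L(w) = (140/w)^(3).
At w = 70: L = 8. At w = 28: L = 125.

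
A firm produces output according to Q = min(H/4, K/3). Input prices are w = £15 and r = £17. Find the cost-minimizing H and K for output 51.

With a fixed-proportions technology, the cost-minimizing bundle uses no slack in either input: H/4 = K/3 = Q.
So H = 4·51 = 204 and K = 3·51 = 153.

H* = 204, K* = 153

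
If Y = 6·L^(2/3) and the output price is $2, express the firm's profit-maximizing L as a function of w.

MP_L = (2/3)·6·L^(-1/3) = 4·L^(-1/3).
Setting P·MP_L = w: 8·L^(-1/3) = w.
Solving for L: L^(-1/3) = w/8, so L = (8/w)^(3).

L(w) = 512/w³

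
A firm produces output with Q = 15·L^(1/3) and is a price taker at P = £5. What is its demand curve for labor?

L(w) = (25/w)^(3/2)

MP_L = (1/3)·15·L^(-2/3) = 5·L^(-2/3).
Setting P·MP_L = w: 25·L^(-2/3) = w.
Solving for L: L^(-2/3) = w/25, so L = (25/w)^(3/2).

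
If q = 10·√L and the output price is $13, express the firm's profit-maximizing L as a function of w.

MP_L = (1/2)·10·L^(-1/2) = 5·L^(-1/2).
Setting P·MP_L = w: 65·L^(-1/2) = w.
Solving for L: L^(-1/2) = w/65, so L = (65/w)^(2).

L(w) = 4225/w²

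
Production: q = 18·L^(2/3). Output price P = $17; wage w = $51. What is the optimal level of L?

L* = 64

MP_L = (2/3)·18·L^(-1/3) = 12·L^(-1/3).
Profit maximization for a price taker requires P·MP_L = w: 17·12·L^(-1/3) = 51.
So L^(-1/3) = 0.25, which gives L = 64.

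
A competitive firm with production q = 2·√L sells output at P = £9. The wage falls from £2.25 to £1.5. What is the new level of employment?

L* = 36

From P·MP_L = w with MP_L = L^(-1/2), the labor demand is L(w) = (9/w)^(2).
At w = 2.25: L = 16. At w = 1.5: L = 36.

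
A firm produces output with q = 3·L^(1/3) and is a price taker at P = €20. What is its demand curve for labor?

L(w) = (20/w)^(3/2)

MP_L = (1/3)·3·L^(-2/3) = L^(-2/3).
Setting P·MP_L = w: 20·L^(-2/3) = w.
Solving for L: L^(-2/3) = w/20, so L = (20/w)^(3/2).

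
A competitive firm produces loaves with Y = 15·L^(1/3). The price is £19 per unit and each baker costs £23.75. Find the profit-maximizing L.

MP_L = (1/3)·15·L^(-2/3) = 5·L^(-2/3).
Profit maximization for a price taker requires P·MP_L = w: 19·5·L^(-2/3) = 23.75.
So L^(-2/3) = 0.25, which gives L = 8.

L* = 8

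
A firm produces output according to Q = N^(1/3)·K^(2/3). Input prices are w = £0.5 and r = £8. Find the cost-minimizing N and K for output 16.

N* = 64, K* = 8

Cost minimization requires the marginal rate of technical substitution to equal the input-price ratio: MP_N/MP_K = w/r.
Here MP_N/MP_K = (1/3)·(K/N)/(2/3) = 0.5·(K/N). Setting this equal to 0.5/8 = 0.0625 gives K = 0.125N.
Substituting into Q = 16: N^(1/3)·(0.125N)^(2/3) = 16.
Solving, N = 64 and K = 8.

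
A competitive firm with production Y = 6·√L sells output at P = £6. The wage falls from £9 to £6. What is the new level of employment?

From P·MP_L = w with MP_L = 3·L^(-1/2), the labor demand is L(w) = (18/w)^(2).
At w = 9: L = 4. At w = 6: L = 9.

L* = 9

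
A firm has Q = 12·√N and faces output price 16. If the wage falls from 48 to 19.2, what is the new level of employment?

From P·MP_N = w with MP_N = 6·N^(-1/2), the labor demand is N(w) = (96/w)^(2).
At w = 48: N = 4. At w = 19.2: N = 25.

N* = 25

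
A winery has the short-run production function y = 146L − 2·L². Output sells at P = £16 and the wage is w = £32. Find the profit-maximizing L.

L* = 36

The marginal product of L is MP_L = 146 − 4L.
A price-taking firm hires until the value of the marginal product equals the wage: P·MP_L = w, so 16·(146 − 4L) = 32.
Then 146 − 4L = 2, giving L = 36.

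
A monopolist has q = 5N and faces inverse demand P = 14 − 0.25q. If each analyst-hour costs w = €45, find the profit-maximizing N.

Marginal revenue from the inverse demand is MR = 14 − 0.5q.
The marginal product is MP_N = 5.
A monopolist hires until marginal revenue product equals the wage: MR·MP_N = w.
(14 − 2.5N)·5 = 45, so N = 2.

N* = 2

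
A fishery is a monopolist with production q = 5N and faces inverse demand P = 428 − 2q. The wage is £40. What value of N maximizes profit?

Marginal revenue from the inverse demand is MR = 428 − 4q.
The marginal product is MP_N = 5.
A monopolist hires until marginal revenue product equals the wage: MR·MP_N = w.
(428 − 20N)·5 = 40, so N = 21.

N* = 21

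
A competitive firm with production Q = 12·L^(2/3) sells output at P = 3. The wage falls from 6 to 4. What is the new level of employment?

From P·MP_L = w with MP_L = 8·L^(-1/3), the labor demand is L(w) = (24/w)^(3).
At w = 6: L = 64. At w = 4: L = 216.

L* = 216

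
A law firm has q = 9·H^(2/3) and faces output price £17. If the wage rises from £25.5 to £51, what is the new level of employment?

From P·MP_H = w with MP_H = 6·H^(-1/3), the labor demand is H(w) = (102/w)^(3).
At w = 25.5: H = 64. At w = 51: H = 8.

H* = 8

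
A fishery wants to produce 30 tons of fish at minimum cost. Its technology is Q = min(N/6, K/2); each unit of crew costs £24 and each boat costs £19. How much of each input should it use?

With a fixed-proportions technology, the cost-minimizing bundle uses no slack in either input: N/6 = K/2 = Q.
So N = 6·30 = 180 and K = 2·30 = 60.

N* = 180, K* = 60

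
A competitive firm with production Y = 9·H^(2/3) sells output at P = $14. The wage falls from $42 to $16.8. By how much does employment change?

From P·MP_H = w with MP_H = 6·H^(-1/3), the labor demand is H(w) = (84/w)^(3).
At w = 42: H = 8. At w = 16.8: H = 125.
ΔH = 125 − 8 = 117.

ΔH = 117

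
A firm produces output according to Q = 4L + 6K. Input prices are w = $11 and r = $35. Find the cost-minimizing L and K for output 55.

The inputs are perfect substitutes, so the firm uses whichever has the lower cost per unit of output.
Cost per unit of output via L is w/4 = 2.75; via K it is r/6 = 35/6. L is cheaper.
Producing Q = 55 with L alone: L = 13.75, K = 0.

L* = 13.75, K* = 0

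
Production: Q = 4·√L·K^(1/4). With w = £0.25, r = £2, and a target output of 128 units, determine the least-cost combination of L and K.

L* = 256, K* = 16

Cost minimization requires the marginal rate of technical substitution to equal the input-price ratio: MP_L/MP_K = w/r.
Here MP_L/MP_K = (1/2)·(K/L)/(1/4) = 2·(K/L). Setting this equal to 0.25/2 = 0.125 gives K = 0.0625L.
Substituting into Q = 128: 4·L^(1/2)·(0.0625L)^(1/4) = 128.
Solving, L = 256 and K = 16.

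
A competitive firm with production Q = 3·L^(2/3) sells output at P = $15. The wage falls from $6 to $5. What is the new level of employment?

From P·MP_L = w with MP_L = 2·L^(-1/3), the labor demand is L(w) = (30/w)^(3).
At w = 6: L = 125. At w = 5: L = 216.

L* = 216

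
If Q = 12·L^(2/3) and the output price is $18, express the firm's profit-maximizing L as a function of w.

L(w) = 2985984/w³

MP_L = (2/3)·12·L^(-1/3) = 8·L^(-1/3).
Setting P·MP_L = w: 144·L^(-1/3) = w.
Solving for L: L^(-1/3) = w/144, so L = (144/w)^(3).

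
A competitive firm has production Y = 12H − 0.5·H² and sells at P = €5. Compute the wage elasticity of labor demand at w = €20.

ε = -0.5

From P·MP_H = w with MP_H = 12 − H, labor demand is H(w) = 12 − w/5.
dH/dw = −1/(5) = -0.2.
At w = 20, H = 8, so ε = (dH/dw)·(w/H) = (-0.2)·(20/8) = -0.5.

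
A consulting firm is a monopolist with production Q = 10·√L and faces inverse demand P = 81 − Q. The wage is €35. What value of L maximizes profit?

L* = 9

Marginal revenue from the inverse demand is MR = 81 − 2Q.
The marginal product is MP_L = 5·L^(-1/2).
A monopolist hires until marginal revenue product equals the wage: MR·MP_L = w.
At L, Q = 10·√L. Substituting and solving: (81 − 20·√L)·5·L^(-1/2) = 35 gives L = 9.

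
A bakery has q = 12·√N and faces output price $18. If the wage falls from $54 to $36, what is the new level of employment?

N* = 9

From P·MP_N = w with MP_N = 6·N^(-1/2), the labor demand is N(w) = (108/w)^(2).
At w = 54: N = 4. At w = 36: N = 9.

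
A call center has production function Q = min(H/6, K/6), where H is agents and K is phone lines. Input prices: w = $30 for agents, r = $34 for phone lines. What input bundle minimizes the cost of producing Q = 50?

H* = 300, K* = 300

With a fixed-proportions technology, the cost-minimizing bundle uses no slack in either input: H/6 = K/6 = Q.
So H = 6·50 = 300 and K = 6·50 = 300.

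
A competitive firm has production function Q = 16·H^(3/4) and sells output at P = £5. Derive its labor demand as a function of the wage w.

H(w) = (60/w)^(4)

MP_H = (3/4)·16·H^(-1/4) = 12·H^(-1/4).
Setting P·MP_H = w: 60·H^(-1/4) = w.
Solving for H: H^(-1/4) = w/60, so H = (60/w)^(4).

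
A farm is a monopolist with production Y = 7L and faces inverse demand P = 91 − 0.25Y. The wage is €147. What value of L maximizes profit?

Marginal revenue from the inverse demand is MR = 91 − 0.5Y.
The marginal product is MP_L = 7.
A monopolist hires until marginal revenue product equals the wage: MR·MP_L = w.
(91 − 3.5L)·7 = 147, so L = 20.

L* = 20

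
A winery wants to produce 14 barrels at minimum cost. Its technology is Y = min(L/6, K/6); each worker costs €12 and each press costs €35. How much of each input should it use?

With a fixed-proportions technology, the cost-minimizing bundle uses no slack in either input: L/6 = K/6 = Y.
So L = 6·14 = 84 and K = 6·14 = 84.

L* = 84, K* = 84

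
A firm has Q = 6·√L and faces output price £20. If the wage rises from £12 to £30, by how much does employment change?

From P·MP_L = w with MP_L = 3·L^(-1/2), the labor demand is L(w) = (60/w)^(2).
At w = 12: L = 25. At w = 30: L = 4.
ΔL = 4 − 25 = -21.

ΔL = -21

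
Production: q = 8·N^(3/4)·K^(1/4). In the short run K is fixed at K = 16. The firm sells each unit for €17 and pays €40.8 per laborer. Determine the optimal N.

N* = 625

With K = 16, MP_N = (3/4)·8·N^(-1/4)·16^(1/4) = 12·N^(-1/4).
Profit maximization for a price taker requires P·MP_N = w: 17·12·N^(-1/4) = 40.8.
So N^(-1/4) = 0.2, which gives N = 625.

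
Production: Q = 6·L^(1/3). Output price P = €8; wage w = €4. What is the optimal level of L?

L* = 8

MP_L = (1/3)·6·L^(-2/3) = 2·L^(-2/3).
Profit maximization for a price taker requires P·MP_L = w: 8·2·L^(-2/3) = 4.
So L^(-2/3) = 0.25, which gives L = 8.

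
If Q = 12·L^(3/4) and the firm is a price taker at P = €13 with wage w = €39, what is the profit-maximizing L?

L* = 81

MP_L = (3/4)·12·L^(-1/4) = 9·L^(-1/4).
Profit maximization for a price taker requires P·MP_L = w: 13·9·L^(-1/4) = 39.
So L^(-1/4) = 1/3, which gives L = 81.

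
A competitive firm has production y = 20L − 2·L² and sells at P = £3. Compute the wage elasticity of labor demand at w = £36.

From P·MP_L = w with MP_L = 20 − 4L, labor demand is L(w) = (20 − w/3)/4.
dL/dw = −1/(12) = -1/12.
At w = 36, L = 2, so ε = (dL/dw)·(w/L) = (-1/12)·(36/2) = -1.5.

ε = -1.5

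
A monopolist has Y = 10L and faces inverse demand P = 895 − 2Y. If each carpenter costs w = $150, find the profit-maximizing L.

Marginal revenue from the inverse demand is MR = 895 − 4Y.
The marginal product is MP_L = 10.
A monopolist hires until marginal revenue product equals the wage: MR·MP_L = w.
(895 − 40L)·10 = 150, so L = 22.

L* = 22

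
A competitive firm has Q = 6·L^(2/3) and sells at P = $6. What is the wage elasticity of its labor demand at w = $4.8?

MP_L = (2/3)·6·L^(-1/3), so P·MP_L = w gives 24·L^(-1/3) = w.
Solving, L(w) = (24/w)^(3). This is a constant-elasticity form: L ∝ w^(−3), so ε = −3.

ε = -3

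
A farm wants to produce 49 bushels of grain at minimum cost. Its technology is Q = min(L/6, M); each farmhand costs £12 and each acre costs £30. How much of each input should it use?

With a fixed-proportions technology, the cost-minimizing bundle uses no slack in either input: L/6 = M = Q.
So L = 6·49 = 294 and M = 49.

L* = 294, M* = 49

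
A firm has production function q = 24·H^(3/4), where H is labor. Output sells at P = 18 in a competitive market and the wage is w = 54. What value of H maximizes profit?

MP_H = (3/4)·24·H^(-1/4) = 18·H^(-1/4).
Profit maximization for a price taker requires P·MP_H = w: 18·18·H^(-1/4) = 54.
So H^(-1/4) = 1/6, which gives H = 1296.

H* = 1296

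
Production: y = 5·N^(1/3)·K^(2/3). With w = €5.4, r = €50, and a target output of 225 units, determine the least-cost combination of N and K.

Cost minimization requires the marginal rate of technical substitution to equal the input-price ratio: MP_N/MP_K = w/r.
Here MP_N/MP_K = (1/3)·(K/N)/(2/3) = 0.5·(K/N). Setting this equal to 5.4/50 = 0.108 gives K = 0.216N.
Substituting into y = 225: 5·N^(1/3)·(0.216N)^(2/3) = 225.
Solving, N = 125 and K = 27.

N* = 125, K* = 27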